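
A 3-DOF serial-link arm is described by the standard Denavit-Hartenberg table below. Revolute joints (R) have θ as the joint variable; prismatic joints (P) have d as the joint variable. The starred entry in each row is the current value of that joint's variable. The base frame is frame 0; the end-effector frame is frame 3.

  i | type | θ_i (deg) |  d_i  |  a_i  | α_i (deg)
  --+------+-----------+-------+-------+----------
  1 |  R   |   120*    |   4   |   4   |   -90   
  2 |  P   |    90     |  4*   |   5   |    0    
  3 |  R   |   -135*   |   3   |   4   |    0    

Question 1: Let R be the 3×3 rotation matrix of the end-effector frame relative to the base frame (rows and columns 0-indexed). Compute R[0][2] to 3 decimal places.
End-effector z-axis (col 2 of R) = (-0.8660,-0.5000,0.0000)
R[0][2] = -0.8660

-0.866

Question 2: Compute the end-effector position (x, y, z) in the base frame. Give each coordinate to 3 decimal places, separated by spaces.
after link 1: o_1 = (-2.0000, 3.4641, 4.0000)
after link 2: o_2 = (-5.4641, 1.4641, -1.0000)
after link 3: o_3 = (-9.4764, 2.4136, 1.8284)

-9.476 2.414 1.828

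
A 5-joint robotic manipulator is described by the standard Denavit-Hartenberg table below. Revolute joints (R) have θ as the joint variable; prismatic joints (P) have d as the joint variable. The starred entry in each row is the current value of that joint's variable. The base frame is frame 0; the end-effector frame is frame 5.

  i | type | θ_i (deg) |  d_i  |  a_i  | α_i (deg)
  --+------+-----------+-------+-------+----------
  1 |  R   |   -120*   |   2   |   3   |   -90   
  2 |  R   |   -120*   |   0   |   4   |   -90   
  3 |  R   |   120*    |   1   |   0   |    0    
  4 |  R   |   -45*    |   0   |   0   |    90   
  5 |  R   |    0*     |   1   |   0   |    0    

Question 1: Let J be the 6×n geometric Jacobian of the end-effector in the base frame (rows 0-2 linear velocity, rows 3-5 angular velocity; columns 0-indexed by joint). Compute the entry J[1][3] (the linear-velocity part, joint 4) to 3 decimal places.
0.595

axis z_3 = (-0.4330,-0.7500,0.5000); lever o_n−o_3 = (0.4656,0.2888,0.8365)
cross product → J_v[:, 3] = (-0.7718,0.5950,0.2241)
J_ω[:, 3] = z_3
entry J[1][3] = 0.5950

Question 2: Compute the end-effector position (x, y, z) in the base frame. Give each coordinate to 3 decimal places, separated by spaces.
after link 1: o_1 = (-1.5000, -2.5981, 2.0000)
after link 2: o_2 = (-0.5000, -0.8660, 5.4641)
after link 3: o_3 = (-0.9330, -1.6160, 5.9641)
after link 4: o_4 = (-0.9330, -1.6160, 5.9641)
after link 5: o_5 = (-0.4674, -1.3272, 6.8006)

-0.467 -1.327 6.801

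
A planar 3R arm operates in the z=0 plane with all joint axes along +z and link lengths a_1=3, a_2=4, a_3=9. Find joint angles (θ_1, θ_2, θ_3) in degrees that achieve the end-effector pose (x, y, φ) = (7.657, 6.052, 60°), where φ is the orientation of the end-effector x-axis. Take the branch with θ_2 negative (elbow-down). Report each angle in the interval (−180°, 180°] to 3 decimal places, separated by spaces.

45.001 -119.994 134.993

wrist centre = target − a_3·(cos φ, sin φ) = (3.1570, -1.7422)
cos θ_2 = (13.0020−3²−4²)/(2·3·4) = -0.4999; θ_2 = -119.9945° (elbow-down)
β = atan2(-1.7422,3.1570) = -28.8926°; ψ = atan2(-3.4643,1.0003) = -73.8936°
θ_1 = β − ψ = 45.0010°
θ_3 = φ − θ_1 − θ_2 = 134.9935° (wrapped to (-180°,180°])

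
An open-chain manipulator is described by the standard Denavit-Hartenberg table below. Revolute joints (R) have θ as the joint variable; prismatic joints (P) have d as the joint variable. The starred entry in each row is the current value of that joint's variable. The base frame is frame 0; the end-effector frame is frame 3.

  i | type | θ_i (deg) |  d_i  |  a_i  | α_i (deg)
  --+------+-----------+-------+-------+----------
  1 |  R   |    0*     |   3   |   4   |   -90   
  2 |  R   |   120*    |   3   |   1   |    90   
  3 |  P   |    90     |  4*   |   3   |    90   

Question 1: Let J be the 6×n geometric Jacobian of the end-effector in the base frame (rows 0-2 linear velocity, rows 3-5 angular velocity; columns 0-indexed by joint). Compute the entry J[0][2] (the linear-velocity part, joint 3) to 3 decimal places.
0.866

prismatic axis z_2 = (0.8660,0.0000,-0.5000)
J_v[:, 2] = z_2; J_ω[:, 2] = (0,0,0)
entry J[0][2] = 0.8660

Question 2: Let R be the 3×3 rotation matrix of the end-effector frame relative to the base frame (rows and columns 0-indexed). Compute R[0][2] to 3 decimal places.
End-effector z-axis (col 2 of R) = (-0.5000,-0.0000,-0.8660)
R[0][2] = -0.5000

-0.500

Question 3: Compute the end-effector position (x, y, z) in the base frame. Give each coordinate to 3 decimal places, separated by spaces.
6.964 6.000 0.134

after link 1: o_1 = (4.0000, 0.0000, 3.0000)
after link 2: o_2 = (3.5000, 3.0000, 2.1340)
after link 3: o_3 = (6.9641, 6.0000, 0.1340)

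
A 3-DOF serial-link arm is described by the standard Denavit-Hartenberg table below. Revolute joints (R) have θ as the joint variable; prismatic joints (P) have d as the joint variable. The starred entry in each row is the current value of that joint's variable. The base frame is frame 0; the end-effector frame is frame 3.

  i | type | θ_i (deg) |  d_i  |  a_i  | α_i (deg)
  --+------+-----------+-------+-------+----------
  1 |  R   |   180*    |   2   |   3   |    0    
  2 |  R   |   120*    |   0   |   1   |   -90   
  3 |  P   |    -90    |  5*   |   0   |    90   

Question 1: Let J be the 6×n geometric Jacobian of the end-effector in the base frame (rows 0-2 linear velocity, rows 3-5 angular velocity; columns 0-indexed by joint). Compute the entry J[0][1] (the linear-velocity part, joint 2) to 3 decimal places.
axis z_1 = (0.0000,0.0000,1.0000); lever o_n−o_1 = (4.8301,1.6340,0.0000)
cross product → J_v[:, 1] = (-1.6340,4.8301,0.0000)
J_ω[:, 1] = z_1
entry J[0][1] = -1.6340

-1.634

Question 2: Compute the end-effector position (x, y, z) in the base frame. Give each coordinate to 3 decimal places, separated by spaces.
1.830 1.634 2.000

after link 1: o_1 = (-3.0000, 0.0000, 2.0000)
after link 2: o_2 = (-2.5000, -0.8660, 2.0000)
after link 3: o_3 = (1.8301, 1.6340, 2.0000)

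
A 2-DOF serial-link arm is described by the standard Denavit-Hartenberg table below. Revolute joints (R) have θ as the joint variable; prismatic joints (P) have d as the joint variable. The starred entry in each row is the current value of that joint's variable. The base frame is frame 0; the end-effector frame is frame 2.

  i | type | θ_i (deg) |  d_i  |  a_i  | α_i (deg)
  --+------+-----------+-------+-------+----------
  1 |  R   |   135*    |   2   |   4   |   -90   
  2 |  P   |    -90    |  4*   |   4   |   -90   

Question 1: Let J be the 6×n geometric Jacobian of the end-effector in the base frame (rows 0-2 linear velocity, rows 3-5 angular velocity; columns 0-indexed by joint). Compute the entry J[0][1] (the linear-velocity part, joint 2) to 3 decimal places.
prismatic axis z_1 = (-0.7071,-0.7071,0.0000)
J_v[:, 1] = z_1; J_ω[:, 1] = (0,0,0)
entry J[0][1] = -0.7071

-0.707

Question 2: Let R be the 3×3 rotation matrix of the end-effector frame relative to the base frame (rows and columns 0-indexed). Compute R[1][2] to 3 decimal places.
End-effector z-axis (col 2 of R) = (-0.7071,0.7071,-0.0000)
R[1][2] = 0.7071

0.707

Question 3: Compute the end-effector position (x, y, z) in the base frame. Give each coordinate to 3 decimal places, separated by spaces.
-5.657 0.000 6.000

after link 1: o_1 = (-2.8284, 2.8284, 2.0000)
after link 2: o_2 = (-5.6569, 0.0000, 6.0000)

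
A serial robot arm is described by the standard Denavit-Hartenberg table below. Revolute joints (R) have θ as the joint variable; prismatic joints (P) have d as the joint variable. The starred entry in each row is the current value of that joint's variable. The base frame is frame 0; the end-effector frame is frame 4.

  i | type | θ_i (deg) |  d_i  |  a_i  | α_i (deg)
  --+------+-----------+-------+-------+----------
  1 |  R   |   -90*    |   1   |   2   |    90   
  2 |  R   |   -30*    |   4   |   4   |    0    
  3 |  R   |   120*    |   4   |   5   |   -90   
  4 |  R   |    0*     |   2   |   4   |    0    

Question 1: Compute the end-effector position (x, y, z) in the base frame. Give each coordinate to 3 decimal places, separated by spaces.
-8.000 -3.464 8.000

after link 1: o_1 = (0.0000, -2.0000, 1.0000)
after link 2: o_2 = (-4.0000, -5.4641, -1.0000)
after link 3: o_3 = (-8.0000, -5.4641, 4.0000)
after link 4: o_4 = (-8.0000, -3.4641, 8.0000)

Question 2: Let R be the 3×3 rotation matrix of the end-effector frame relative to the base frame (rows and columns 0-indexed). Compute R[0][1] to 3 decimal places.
End-effector y-axis (col 1 of R) = (1.0000,0.0000,-0.0000)
R[0][1] = 1.0000

1.000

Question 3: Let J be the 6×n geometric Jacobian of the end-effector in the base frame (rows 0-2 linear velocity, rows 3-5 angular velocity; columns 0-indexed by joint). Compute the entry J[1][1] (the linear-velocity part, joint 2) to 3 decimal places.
7.000

axis z_1 = (-1.0000,-0.0000,0.0000); lever o_n−o_1 = (-8.0000,-1.4641,7.0000)
cross product → J_v[:, 1] = (-0.0000,7.0000,1.4641)
J_ω[:, 1] = z_1
entry J[1][1] = 7.0000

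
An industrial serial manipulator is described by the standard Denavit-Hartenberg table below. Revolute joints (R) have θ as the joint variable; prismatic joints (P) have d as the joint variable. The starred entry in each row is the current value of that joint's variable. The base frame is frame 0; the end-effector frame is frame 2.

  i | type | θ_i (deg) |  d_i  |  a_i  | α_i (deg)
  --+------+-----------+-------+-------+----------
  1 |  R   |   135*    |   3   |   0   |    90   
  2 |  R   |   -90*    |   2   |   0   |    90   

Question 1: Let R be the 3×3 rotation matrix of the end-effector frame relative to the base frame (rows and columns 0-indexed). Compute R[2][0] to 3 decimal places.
End-effector x-axis (col 0 of R) = (0.0000,0.0000,-1.0000)
R[2][0] = -1.0000

-1.000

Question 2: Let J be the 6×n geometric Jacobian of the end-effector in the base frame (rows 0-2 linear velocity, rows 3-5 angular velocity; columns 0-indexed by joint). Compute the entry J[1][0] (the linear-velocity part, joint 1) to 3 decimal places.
1.414

axis z_0 = ẑ; lever o_n−o_0 = (1.4142,1.4142,3.0000)
cross product → J_v[:, 0] = (-1.4142,1.4142,0.0000)
J_ω[:, 0] = z_0
entry J[1][0] = 1.4142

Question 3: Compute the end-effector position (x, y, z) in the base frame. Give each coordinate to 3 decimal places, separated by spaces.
1.414 1.414 3.000

after link 1: o_1 = (0.0000, 0.0000, 3.0000)
after link 2: o_2 = (1.4142, 1.4142, 3.0000)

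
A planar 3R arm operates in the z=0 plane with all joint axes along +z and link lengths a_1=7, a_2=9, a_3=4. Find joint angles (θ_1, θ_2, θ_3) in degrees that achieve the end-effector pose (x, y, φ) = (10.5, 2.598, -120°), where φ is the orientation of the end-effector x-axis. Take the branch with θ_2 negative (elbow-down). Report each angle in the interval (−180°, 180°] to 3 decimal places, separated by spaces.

60.000 -60.000 -120.000

wrist centre = target − a_3·(cos φ, sin φ) = (12.5000, 6.0621)
cos θ_2 = (192.9991−7²−9²)/(2·7·9) = 0.5000; θ_2 = -60.0005° (elbow-down)
β = atan2(6.0621,12.5000) = 25.8719°; ψ = atan2(-7.7943,11.4999) = -34.1281°
θ_1 = β − ψ = 60.0000°
θ_3 = φ − θ_1 − θ_2 = -119.9995° (wrapped to (-180°,180°])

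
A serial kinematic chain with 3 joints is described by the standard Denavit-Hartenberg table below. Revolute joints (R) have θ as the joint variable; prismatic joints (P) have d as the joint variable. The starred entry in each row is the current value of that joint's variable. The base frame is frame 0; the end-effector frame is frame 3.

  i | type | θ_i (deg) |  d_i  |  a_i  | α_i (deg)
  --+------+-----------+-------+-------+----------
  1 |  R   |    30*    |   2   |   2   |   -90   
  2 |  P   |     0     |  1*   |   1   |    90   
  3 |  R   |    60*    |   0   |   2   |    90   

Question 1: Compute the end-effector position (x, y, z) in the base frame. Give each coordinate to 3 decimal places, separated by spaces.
2.098 4.366 2.000

after link 1: o_1 = (1.7321, 1.0000, 2.0000)
after link 2: o_2 = (2.0981, 2.3660, 2.0000)
after link 3: o_3 = (2.0981, 4.3660, 2.0000)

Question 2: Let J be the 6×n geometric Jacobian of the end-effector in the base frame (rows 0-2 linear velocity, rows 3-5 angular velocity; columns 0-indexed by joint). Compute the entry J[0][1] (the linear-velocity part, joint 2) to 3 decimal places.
prismatic axis z_1 = (-0.5000,0.8660,0.0000)
J_v[:, 1] = z_1; J_ω[:, 1] = (0,0,0)
entry J[0][1] = -0.5000

-0.500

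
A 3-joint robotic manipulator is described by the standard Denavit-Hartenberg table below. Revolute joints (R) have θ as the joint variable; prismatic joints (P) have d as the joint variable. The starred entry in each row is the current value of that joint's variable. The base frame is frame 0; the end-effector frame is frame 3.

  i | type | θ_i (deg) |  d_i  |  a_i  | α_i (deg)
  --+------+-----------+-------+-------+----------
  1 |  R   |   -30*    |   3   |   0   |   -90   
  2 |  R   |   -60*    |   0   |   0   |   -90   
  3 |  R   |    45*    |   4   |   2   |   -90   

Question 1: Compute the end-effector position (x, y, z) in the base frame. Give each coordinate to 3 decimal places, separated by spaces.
2.905 -3.310 2.225

after link 1: o_1 = (0.0000, 0.0000, 3.0000)
after link 2: o_2 = (0.0000, 0.0000, 3.0000)
after link 3: o_3 = (2.9053, -3.3103, 2.2247)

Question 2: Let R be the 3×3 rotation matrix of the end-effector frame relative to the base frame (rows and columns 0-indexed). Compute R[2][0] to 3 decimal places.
End-effector x-axis (col 0 of R) = (-0.0474,-0.7891,0.6124)
R[2][0] = 0.6124

0.612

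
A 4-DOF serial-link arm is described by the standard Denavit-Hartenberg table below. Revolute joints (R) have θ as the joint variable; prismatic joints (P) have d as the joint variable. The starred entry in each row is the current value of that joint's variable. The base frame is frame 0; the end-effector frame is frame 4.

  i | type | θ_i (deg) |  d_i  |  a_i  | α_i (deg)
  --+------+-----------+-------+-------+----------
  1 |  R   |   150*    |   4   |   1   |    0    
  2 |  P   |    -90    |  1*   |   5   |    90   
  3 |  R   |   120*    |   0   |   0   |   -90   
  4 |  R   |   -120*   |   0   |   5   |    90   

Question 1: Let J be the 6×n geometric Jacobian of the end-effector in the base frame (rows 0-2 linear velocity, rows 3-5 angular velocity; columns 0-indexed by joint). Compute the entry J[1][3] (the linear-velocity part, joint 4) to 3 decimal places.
-3.125

axis z_3 = (-0.4330,-0.7500,-0.5000); lever o_n−o_3 = (4.3750,-1.0825,-2.1651)
cross product → J_v[:, 3] = (1.0825,-3.1250,3.7500)
J_ω[:, 3] = z_3
entry J[1][3] = -3.1250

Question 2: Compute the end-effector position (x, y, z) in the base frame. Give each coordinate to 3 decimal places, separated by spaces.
after link 1: o_1 = (-0.8660, 0.5000, 4.0000)
after link 2: o_2 = (1.6340, 4.8301, 5.0000)
after link 3: o_3 = (1.6340, 4.8301, 5.0000)
after link 4: o_4 = (6.0090, 3.7476, 2.8349)

6.009 3.748 2.835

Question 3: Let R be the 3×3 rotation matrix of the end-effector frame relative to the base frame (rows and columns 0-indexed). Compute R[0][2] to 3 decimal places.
End-effector z-axis (col 2 of R) = (-0.2165,0.6250,-0.7500)
R[0][2] = -0.2165

-0.217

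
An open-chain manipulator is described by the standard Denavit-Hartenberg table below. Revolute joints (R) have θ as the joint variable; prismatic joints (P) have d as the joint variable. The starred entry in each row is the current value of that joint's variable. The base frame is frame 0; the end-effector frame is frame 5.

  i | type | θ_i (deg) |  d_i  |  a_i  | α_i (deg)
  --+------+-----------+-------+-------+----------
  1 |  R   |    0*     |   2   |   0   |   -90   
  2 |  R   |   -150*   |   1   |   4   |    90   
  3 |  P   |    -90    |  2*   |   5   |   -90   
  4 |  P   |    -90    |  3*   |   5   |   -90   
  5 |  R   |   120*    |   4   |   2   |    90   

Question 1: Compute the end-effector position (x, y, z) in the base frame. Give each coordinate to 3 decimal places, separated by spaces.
after link 1: o_1 = (0.0000, 0.0000, 2.0000)
after link 2: o_2 = (-3.4641, 1.0000, 4.0000)
after link 3: o_3 = (-4.4641, -4.0000, 2.2679)
after link 4: o_4 = (-9.5622, -4.0000, -0.5622)
after link 5: o_5 = (-7.5622, -8.0000, -0.5622)

-7.562 -8.000 -0.562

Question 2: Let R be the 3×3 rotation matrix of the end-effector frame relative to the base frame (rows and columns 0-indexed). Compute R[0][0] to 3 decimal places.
1.000

End-effector x-axis (col 0 of R) = (1.0000,-0.0000,-0.0000)
R[0][0] = 1.0000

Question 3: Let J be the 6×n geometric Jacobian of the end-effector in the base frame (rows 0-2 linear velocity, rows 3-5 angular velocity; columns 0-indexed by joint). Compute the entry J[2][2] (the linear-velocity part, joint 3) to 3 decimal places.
prismatic axis z_2 = (-0.5000,0.0000,-0.8660)
J_v[:, 2] = z_2; J_ω[:, 2] = (0,0,0)
entry J[2][2] = -0.8660

-0.866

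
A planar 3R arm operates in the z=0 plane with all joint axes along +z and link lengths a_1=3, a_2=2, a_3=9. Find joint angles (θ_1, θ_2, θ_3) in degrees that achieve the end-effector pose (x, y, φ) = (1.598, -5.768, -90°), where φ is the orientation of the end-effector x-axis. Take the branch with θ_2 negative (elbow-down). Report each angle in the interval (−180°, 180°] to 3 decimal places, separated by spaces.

97.382 -90.003 -97.379

wrist centre = target − a_3·(cos φ, sin φ) = (1.5980, 3.2320)
cos θ_2 = (12.9994−3²−2²)/(2·3·2) = -0.0000; θ_2 = -90.0027° (elbow-down)
β = atan2(3.2320,1.5980) = 63.6908°; ψ = atan2(-2.0000,2.9999) = -33.6909°
θ_1 = β − ψ = 97.3817°
θ_3 = φ − θ_1 − θ_2 = -97.3790° (wrapped to (-180°,180°])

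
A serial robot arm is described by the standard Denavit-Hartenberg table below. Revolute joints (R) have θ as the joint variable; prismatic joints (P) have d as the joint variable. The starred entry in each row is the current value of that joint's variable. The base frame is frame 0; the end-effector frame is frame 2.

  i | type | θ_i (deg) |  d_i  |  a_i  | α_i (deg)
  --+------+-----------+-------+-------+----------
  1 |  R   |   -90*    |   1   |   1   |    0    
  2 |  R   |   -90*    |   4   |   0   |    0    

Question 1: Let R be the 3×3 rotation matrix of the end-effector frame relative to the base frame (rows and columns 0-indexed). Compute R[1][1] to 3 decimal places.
-1.000

End-effector y-axis (col 1 of R) = (0.0000,-1.0000,0.0000)
R[1][1] = -1.0000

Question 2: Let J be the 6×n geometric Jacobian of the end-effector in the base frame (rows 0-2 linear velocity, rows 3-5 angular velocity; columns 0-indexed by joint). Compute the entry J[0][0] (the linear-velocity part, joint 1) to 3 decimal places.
1.000

axis z_0 = ẑ; lever o_n−o_0 = (0.0000,-1.0000,5.0000)
cross product → J_v[:, 0] = (1.0000,0.0000,-0.0000)
J_ω[:, 0] = z_0
entry J[0][0] = 1.0000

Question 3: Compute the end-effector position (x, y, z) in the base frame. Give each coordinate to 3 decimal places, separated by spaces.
after link 1: o_1 = (0.0000, -1.0000, 1.0000)
after link 2: o_2 = (0.0000, -1.0000, 5.0000)

0.000 -1.000 5.000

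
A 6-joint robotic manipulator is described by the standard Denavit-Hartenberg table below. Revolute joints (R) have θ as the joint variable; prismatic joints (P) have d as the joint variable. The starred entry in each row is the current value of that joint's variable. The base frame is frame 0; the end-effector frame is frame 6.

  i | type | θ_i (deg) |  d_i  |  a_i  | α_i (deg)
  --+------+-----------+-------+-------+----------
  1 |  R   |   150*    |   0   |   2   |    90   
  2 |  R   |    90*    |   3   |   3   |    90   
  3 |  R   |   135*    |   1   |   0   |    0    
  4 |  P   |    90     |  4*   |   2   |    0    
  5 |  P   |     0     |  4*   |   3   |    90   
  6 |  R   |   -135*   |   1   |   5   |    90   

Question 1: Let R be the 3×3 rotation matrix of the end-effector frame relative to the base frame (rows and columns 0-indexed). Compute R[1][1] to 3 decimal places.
0.612

End-effector y-axis (col 1 of R) = (0.3536,0.6124,-0.7071)
R[1][1] = 0.6124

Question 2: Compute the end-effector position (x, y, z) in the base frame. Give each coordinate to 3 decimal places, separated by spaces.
after link 1: o_1 = (-1.7321, 1.0000, 0.0000)
after link 2: o_2 = (-0.2321, 3.5981, 3.0000)
after link 3: o_3 = (-1.0981, 4.0981, 3.0000)
after link 4: o_4 = (-5.2693, 4.8733, 1.5858)
after link 5: o_5 = (-9.7940, 5.0362, -0.5355)
after link 6: o_6 = (-5.1286, 6.0459, 1.2574)

-5.129 6.046 1.257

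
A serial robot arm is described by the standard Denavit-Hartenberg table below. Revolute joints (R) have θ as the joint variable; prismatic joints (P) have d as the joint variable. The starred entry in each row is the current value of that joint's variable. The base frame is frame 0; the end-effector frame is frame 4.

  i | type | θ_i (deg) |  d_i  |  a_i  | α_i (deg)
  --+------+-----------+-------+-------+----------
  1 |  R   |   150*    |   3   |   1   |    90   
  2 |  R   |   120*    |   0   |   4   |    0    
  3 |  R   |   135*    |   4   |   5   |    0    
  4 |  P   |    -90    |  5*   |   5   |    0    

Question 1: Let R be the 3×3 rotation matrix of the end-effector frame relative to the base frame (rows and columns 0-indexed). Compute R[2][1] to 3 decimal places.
-0.966

End-effector y-axis (col 1 of R) = (0.2241,-0.1294,-0.9659)
R[2][1] = -0.9659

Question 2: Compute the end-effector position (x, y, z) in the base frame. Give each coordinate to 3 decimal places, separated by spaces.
after link 1: o_1 = (-0.8660, 0.5000, 3.0000)
after link 2: o_2 = (0.8660, -0.5000, 6.4641)
after link 3: o_3 = (3.9867, 2.3171, 1.6345)
after link 4: o_4 = (10.6693, 4.2324, 2.9286)

10.669 4.232 2.929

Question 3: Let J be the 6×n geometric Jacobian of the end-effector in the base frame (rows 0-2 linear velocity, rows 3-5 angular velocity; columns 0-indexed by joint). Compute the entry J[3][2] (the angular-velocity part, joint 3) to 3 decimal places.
axis z_2 = (0.5000,0.8660,0.0000); lever o_n−o_2 = (9.8033,4.7324,-3.5355)
cross product → J_v[:, 2] = (-3.0619,1.7678,-6.1237)
J_ω[:, 2] = z_2
entry J[3][2] = 0.5000

0.500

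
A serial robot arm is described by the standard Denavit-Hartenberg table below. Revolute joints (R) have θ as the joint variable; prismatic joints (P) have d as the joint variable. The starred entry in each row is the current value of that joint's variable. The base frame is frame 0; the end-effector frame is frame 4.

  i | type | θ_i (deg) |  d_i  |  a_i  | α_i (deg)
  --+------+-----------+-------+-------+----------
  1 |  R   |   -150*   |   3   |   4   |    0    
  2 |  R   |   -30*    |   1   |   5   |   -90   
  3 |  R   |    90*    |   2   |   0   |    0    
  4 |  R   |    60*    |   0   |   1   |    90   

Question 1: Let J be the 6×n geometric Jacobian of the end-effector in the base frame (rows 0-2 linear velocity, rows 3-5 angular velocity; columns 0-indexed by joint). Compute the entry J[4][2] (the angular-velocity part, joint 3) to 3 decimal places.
-1.000

axis z_2 = (0.0000,-1.0000,0.0000); lever o_n−o_2 = (0.8660,-2.0000,-0.5000)
cross product → J_v[:, 2] = (0.5000,0.0000,0.8660)
J_ω[:, 2] = z_2
entry J[4][2] = -1.0000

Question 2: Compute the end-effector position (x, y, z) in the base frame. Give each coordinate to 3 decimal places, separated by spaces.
-7.598 -4.000 3.500

after link 1: o_1 = (-3.4641, -2.0000, 3.0000)
after link 2: o_2 = (-8.4641, -2.0000, 4.0000)
after link 3: o_3 = (-8.4641, -4.0000, 4.0000)
after link 4: o_4 = (-7.5981, -4.0000, 3.5000)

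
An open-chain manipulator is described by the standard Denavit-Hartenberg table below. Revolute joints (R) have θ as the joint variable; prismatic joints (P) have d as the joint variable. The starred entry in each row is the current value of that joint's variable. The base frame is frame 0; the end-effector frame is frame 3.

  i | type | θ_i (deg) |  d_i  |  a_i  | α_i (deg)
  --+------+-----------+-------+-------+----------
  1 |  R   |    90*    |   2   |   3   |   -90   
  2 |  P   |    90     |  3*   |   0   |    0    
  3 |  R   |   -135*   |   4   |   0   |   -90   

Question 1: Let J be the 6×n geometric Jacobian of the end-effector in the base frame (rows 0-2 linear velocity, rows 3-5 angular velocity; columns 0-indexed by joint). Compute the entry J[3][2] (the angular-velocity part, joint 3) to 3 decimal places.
axis z_2 = (-1.0000,0.0000,0.0000); lever o_n−o_2 = (-4.0000,0.0000,0.0000)
cross product → J_v[:, 2] = (0.0000,0.0000,-0.0000)
J_ω[:, 2] = z_2
entry J[3][2] = -1.0000

-1.000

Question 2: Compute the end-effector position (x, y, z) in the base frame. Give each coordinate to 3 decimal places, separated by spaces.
after link 1: o_1 = (0.0000, 3.0000, 2.0000)
after link 2: o_2 = (-3.0000, 3.0000, 2.0000)
after link 3: o_3 = (-7.0000, 3.0000, 2.0000)

-7.000 3.000 2.000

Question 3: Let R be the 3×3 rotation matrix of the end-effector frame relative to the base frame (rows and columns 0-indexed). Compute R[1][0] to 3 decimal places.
0.707

End-effector x-axis (col 0 of R) = (0.0000,0.7071,0.7071)
R[1][0] = 0.7071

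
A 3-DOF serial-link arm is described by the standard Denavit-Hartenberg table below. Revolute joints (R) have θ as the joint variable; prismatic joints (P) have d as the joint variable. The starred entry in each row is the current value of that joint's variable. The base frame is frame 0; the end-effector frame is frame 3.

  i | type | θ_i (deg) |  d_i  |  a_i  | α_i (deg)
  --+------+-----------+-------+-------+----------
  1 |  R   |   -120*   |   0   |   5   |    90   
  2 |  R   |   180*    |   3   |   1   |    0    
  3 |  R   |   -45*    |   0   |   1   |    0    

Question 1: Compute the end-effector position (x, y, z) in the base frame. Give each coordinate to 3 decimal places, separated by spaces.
after link 1: o_1 = (-2.5000, -4.3301, 0.0000)
after link 2: o_2 = (-4.5981, -1.9641, 0.0000)
after link 3: o_3 = (-4.2445, -1.3517, 0.7071)

-4.245 -1.352 0.707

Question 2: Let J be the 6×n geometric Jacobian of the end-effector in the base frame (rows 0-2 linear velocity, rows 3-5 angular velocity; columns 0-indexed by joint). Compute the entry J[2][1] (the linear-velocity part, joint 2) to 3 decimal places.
-1.707

axis z_1 = (-0.8660,0.5000,0.0000); lever o_n−o_1 = (-1.7445,2.9784,0.7071)
cross product → J_v[:, 1] = (0.3536,0.6124,-1.7071)
J_ω[:, 1] = z_1
entry J[2][1] = -1.7071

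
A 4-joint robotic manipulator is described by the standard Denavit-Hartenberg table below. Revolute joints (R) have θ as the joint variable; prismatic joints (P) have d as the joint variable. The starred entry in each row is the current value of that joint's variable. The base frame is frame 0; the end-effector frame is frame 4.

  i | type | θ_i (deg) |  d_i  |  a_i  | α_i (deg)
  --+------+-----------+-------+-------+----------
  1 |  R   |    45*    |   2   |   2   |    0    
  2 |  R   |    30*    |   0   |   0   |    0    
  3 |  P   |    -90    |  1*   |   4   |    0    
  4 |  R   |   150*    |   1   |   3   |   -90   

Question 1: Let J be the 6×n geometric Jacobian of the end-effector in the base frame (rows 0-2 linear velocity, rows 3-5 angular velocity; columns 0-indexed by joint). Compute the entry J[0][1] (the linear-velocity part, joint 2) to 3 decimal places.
axis z_1 = (0.0000,0.0000,1.0000); lever o_n−o_1 = (1.7424,1.0860,2.0000)
cross product → J_v[:, 1] = (-1.0860,1.7424,0.0000)
J_ω[:, 1] = z_1
entry J[0][1] = -1.0860

-1.086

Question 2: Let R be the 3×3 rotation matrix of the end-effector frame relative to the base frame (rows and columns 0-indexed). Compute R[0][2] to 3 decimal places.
End-effector z-axis (col 2 of R) = (-0.7071,-0.7071,0.0000)
R[0][2] = -0.7071

-0.707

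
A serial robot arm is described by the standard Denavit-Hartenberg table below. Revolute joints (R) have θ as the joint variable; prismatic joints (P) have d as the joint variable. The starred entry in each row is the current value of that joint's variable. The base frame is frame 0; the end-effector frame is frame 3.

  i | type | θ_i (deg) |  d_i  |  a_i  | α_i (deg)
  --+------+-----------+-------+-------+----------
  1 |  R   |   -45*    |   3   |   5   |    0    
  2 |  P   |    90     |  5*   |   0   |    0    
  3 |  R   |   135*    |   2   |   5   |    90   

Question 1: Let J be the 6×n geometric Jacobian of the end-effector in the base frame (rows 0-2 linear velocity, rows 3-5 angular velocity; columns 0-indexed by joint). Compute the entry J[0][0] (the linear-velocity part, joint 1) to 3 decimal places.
3.536

axis z_0 = ẑ; lever o_n−o_0 = (-1.4645,-3.5355,10.0000)
cross product → J_v[:, 0] = (3.5355,-1.4645,0.0000)
J_ω[:, 0] = z_0
entry J[0][0] = 3.5355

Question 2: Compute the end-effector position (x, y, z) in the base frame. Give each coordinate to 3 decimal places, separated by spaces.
-1.464 -3.536 10.000

after link 1: o_1 = (3.5355, -3.5355, 3.0000)
after link 2: o_2 = (3.5355, -3.5355, 8.0000)
after link 3: o_3 = (-1.4645, -3.5355, 10.0000)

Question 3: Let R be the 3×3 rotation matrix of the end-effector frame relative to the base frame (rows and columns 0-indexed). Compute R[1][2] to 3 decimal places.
1.000

End-effector z-axis (col 2 of R) = (0.0000,1.0000,0.0000)
R[1][2] = 1.0000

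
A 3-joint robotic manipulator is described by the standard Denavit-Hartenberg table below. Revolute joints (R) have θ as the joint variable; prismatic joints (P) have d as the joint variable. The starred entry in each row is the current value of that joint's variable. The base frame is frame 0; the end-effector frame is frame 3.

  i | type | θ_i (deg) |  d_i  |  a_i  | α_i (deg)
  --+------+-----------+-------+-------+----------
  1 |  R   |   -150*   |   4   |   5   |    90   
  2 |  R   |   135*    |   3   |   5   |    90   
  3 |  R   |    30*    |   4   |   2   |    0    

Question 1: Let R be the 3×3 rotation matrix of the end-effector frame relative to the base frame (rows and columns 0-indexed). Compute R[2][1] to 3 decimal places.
-0.354

End-effector y-axis (col 1 of R) = (-0.7392,0.5732,-0.3536)
R[2][1] = -0.3536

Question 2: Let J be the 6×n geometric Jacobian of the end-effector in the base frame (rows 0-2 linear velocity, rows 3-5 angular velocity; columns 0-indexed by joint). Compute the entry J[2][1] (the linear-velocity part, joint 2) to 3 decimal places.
axis z_1 = (-0.5000,0.8660,0.0000); lever o_n−o_1 = (-0.3270,4.4300,7.5887)
cross product → J_v[:, 1] = (6.5720,3.7944,-1.9319)
J_ω[:, 1] = z_1
entry J[2][1] = -1.9319

-1.932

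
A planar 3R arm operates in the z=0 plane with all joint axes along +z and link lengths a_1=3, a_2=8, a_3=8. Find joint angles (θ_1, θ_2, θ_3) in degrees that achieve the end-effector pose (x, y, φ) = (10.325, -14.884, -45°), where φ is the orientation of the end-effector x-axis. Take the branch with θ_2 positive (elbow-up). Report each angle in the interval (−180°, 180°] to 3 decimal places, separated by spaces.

wrist centre = target − a_3·(cos φ, sin φ) = (4.6681, -9.2271)
cos θ_2 = (106.9318−3²−8²)/(2·3·8) = 0.7069; θ_2 = 45.0157° (elbow-up)
β = atan2(-9.2271,4.6681) = -63.1645°; ψ = atan2(5.6584,8.6553) = 33.1747°
θ_1 = β − ψ = -96.3392°
θ_3 = φ − θ_1 − θ_2 = 6.3234° (wrapped to (-180°,180°])

-96.339 45.016 6.323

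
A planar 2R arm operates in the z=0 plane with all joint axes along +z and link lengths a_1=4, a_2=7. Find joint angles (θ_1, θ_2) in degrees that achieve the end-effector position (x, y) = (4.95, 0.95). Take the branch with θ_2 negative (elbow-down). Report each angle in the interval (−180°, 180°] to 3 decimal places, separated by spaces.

cos θ_2 = (25.4050−4²−7²)/(2·4·7) = -0.7071; θ_2 = -134.9957° (elbow-down)
β = atan2(0.9500,4.9500) = 10.8641°; ψ = atan2(-4.9501,-0.9494) = -100.8568°
θ_1 = β − ψ = 111.7209°

111.721 -134.996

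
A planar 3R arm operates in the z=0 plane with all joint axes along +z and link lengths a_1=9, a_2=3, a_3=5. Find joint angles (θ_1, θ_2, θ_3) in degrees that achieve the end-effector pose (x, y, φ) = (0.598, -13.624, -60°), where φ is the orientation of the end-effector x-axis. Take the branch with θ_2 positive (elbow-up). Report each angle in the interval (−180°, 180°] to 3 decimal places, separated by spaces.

wrist centre = target − a_3·(cos φ, sin φ) = (-1.9020, -9.2939)
cos θ_2 = (89.9937−9²−3²)/(2·9·3) = -0.0001; θ_2 = 90.0067° (elbow-up)
β = atan2(-9.2939,-1.9020) = -101.5659°; ψ = atan2(3.0000,8.9996) = 18.4356°
θ_1 = β − ψ = -120.0016°
θ_3 = φ − θ_1 − θ_2 = -30.0052° (wrapped to (-180°,180°])

-120.002 90.007 -30.005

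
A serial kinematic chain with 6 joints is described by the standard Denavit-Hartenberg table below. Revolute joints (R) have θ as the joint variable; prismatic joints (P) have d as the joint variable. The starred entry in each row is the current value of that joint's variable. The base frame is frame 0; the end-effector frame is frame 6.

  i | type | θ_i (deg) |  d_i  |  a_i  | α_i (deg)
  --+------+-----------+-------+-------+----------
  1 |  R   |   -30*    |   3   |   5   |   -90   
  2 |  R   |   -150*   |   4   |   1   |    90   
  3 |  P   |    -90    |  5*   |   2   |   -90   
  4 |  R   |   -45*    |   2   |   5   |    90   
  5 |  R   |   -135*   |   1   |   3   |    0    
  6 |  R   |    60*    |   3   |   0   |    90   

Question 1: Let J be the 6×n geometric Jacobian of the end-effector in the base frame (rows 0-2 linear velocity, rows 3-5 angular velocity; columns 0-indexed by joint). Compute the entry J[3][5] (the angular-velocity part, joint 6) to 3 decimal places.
axis z_5 = (0.0474,0.7891,-0.6124); lever o_n−o_5 = (0.1421,2.3674,-1.8371)
cross product → J_v[:, 5] = (0.0000,0.0000,0.0000)
J_ω[:, 5] = z_5
entry J[3][5] = 0.0474

0.047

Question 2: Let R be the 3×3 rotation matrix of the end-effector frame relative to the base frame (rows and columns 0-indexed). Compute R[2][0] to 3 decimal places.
End-effector x-axis (col 0 of R) = (0.5537,-0.5310,-0.6415)
R[2][0] = -0.6415

-0.641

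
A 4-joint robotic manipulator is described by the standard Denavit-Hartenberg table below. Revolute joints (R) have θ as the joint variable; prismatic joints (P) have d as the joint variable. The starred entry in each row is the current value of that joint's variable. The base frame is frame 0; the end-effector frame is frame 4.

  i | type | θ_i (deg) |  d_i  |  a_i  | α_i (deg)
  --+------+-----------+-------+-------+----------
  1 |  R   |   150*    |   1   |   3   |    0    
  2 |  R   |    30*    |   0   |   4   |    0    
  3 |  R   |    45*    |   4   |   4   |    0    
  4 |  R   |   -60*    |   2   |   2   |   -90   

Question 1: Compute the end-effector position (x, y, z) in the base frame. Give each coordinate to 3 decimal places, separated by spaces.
-11.358 -0.811 7.000

after link 1: o_1 = (-2.5981, 1.5000, 1.0000)
after link 2: o_2 = (-6.5981, 1.5000, 1.0000)
after link 3: o_3 = (-9.4265, -1.3284, 5.0000)
after link 4: o_4 = (-11.3584, -0.8108, 7.0000)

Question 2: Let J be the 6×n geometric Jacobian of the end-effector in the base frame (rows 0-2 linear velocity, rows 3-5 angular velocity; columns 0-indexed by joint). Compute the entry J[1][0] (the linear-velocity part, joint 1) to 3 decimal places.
axis z_0 = ẑ; lever o_n−o_0 = (-11.3584,-0.8108,7.0000)
cross product → J_v[:, 0] = (0.8108,-11.3584,0.0000)
J_ω[:, 0] = z_0
entry J[1][0] = -11.3584

-11.358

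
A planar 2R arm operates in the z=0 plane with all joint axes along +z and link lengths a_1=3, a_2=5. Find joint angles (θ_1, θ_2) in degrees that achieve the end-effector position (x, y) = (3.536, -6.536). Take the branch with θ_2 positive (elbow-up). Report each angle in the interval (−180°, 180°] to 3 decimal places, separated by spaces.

-89.982 44.975

cos θ_2 = (55.2226−3²−5²)/(2·3·5) = 0.7074; θ_2 = 44.9746° (elbow-up)
β = atan2(-6.5360,3.5360) = -61.5864°; ψ = atan2(3.5340,6.5371) = 28.3957°
θ_1 = β − ψ = -89.9822°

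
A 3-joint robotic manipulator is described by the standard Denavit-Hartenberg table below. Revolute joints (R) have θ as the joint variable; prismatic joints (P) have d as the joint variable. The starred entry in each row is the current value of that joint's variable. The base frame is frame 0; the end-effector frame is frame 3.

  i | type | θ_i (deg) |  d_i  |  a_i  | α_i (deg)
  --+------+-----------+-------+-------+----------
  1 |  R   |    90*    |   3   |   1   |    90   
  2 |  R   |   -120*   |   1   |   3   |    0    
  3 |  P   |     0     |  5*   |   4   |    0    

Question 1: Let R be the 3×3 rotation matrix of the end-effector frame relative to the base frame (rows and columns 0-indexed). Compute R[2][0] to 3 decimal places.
End-effector x-axis (col 0 of R) = (0.0000,-0.5000,-0.8660)
R[2][0] = -0.8660

-0.866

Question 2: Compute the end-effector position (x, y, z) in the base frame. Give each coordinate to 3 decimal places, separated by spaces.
6.000 -2.500 -3.062

after link 1: o_1 = (0.0000, 1.0000, 3.0000)
after link 2: o_2 = (1.0000, -0.5000, 0.4019)
after link 3: o_3 = (6.0000, -2.5000, -3.0622)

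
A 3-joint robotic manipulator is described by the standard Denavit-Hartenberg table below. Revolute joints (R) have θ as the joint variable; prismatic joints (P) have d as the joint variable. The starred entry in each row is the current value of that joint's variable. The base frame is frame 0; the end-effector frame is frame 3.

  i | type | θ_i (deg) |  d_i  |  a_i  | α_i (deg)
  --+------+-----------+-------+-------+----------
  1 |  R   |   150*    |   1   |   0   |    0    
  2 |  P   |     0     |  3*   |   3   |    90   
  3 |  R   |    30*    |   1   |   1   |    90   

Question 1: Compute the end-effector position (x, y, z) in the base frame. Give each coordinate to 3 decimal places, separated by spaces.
after link 1: o_1 = (0.0000, 0.0000, 1.0000)
after link 2: o_2 = (-2.5981, 1.5000, 4.0000)
after link 3: o_3 = (-2.8481, 2.7990, 4.5000)

-2.848 2.799 4.500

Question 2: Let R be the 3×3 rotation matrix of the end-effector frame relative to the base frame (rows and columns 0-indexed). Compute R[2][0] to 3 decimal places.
0.500

End-effector x-axis (col 0 of R) = (-0.7500,0.4330,0.5000)
R[2][0] = 0.5000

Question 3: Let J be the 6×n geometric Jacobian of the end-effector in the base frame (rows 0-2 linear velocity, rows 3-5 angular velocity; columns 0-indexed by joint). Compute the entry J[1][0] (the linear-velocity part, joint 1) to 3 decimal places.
axis z_0 = ẑ; lever o_n−o_0 = (-2.8481,2.7990,4.5000)
cross product → J_v[:, 0] = (-2.7990,-2.8481,0.0000)
J_ω[:, 0] = z_0
entry J[1][0] = -2.8481

-2.848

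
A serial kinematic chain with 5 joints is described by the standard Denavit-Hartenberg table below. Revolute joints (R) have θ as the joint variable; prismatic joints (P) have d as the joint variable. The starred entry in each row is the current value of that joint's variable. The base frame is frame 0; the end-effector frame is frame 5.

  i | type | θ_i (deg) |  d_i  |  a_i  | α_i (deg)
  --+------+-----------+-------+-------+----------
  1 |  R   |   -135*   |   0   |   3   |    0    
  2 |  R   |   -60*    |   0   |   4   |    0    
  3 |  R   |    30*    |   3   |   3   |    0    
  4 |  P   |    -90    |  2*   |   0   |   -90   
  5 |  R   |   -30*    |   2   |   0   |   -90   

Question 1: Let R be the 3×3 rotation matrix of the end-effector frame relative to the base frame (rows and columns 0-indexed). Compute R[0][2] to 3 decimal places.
-0.129

End-effector z-axis (col 2 of R) = (-0.1294,0.4830,-0.8660)
R[0][2] = -0.1294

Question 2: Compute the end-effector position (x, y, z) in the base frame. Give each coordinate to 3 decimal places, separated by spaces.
-10.815 -2.380 5.000

after link 1: o_1 = (-2.1213, -2.1213, 0.0000)
after link 2: o_2 = (-5.9850, -1.0860, 0.0000)
after link 3: o_3 = (-8.8828, -1.8625, 3.0000)
after link 4: o_4 = (-8.8828, -1.8625, 5.0000)
after link 5: o_5 = (-10.8147, -2.3801, 5.0000)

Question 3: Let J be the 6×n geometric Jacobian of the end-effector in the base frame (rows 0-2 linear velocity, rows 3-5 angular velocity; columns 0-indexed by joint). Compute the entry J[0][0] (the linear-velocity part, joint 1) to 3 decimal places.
axis z_0 = ẑ; lever o_n−o_0 = (-10.8147,-2.3801,5.0000)
cross product → J_v[:, 0] = (2.3801,-10.8147,0.0000)
J_ω[:, 0] = z_0
entry J[0][0] = 2.3801

2.380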